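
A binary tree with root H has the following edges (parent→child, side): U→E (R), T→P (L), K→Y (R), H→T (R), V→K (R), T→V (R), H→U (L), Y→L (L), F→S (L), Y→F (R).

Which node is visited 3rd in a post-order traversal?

P

Post-order visits the left subtree, then the right subtree, then the node.
At H: go left to U.
  At U: no left child.
  At U: go right to E.
    E is a leaf — visit E.
  Visit U.
At H: go right to T.
  At T: go left to P.
    P is a leaf — visit P.
  At T: go right to V.
    At V: no left child.
    At V: go right to K.
      At K: no left child.
      At K: go right to Y.
        At Y: go left to L.
          L is a leaf — visit L.
        At Y: go right to F.
          At F: go left to S.
            S is a leaf — visit S.
          At F: no right child.
          Visit F.
        Visit Y.
      Visit K.
    Visit V.
  Visit T.
Visit H.
Full post-order sequence: E, U, P, L, S, F, Y, K, V, T, H.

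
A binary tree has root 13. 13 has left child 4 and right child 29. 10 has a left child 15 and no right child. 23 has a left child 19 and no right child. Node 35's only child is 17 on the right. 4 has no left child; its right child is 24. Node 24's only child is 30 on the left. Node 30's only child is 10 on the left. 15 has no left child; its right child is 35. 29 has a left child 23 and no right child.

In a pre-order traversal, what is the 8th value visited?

Pre-order visits the node, then its left subtree, then its right subtree.
Visit 13.
At 13: go left to 4.
  Visit 4.
  At 4: no left child.
  At 4: go right to 24.
    Visit 24.
    At 24: go left to 30.
      Visit 30.
      At 30: go left to 10.
        Visit 10.
        At 10: go left to 15.
          Visit 15.
          At 15: no left child.
          At 15: go right to 35.
            Visit 35.
            At 35: no left child.
            At 35: go right to 17.
              17 is a leaf — visit 17.
        At 10: no right child.
      At 30: no right child.
    At 24: no right child.
At 13: go right to 29.
  Visit 29.
  At 29: go left to 23.
    Visit 23.
    At 23: go left to 19.
      19 is a leaf — visit 19.
    At 23: no right child.
  At 29: no right child.
Full pre-order sequence: 13, 4, 24, 30, 10, 15, 35, 17, 29, 23, 19.

17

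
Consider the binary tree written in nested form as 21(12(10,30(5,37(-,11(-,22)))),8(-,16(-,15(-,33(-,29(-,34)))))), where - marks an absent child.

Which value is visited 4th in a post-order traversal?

11

Post-order visits the left subtree, then the right subtree, then the node.
At 21: go left to 12.
  At 12: go left to 10.
    10 is a leaf — visit 10.
  At 12: go right to 30.
    At 30: go left to 5.
      5 is a leaf — visit 5.
    At 30: go right to 37.
      At 37: no left child.
      At 37: go right to 11.
        At 11: no left child.
        At 11: go right to 22.
          22 is a leaf — visit 22.
        Visit 11.
      Visit 37.
    Visit 30.
  Visit 12.
At 21: go right to 8.
  At 8: no left child.
  At 8: go right to 16.
    At 16: no left child.
    At 16: go right to 15.
      At 15: no left child.
      At 15: go right to 33.
        At 33: no left child.
        At 33: go right to 29.
          At 29: no left child.
          At 29: go right to 34.
            34 is a leaf — visit 34.
          Visit 29.
        Visit 33.
      Visit 15.
    Visit 16.
  Visit 8.
Visit 21.
Full post-order sequence: 10, 5, 22, 11, 37, 30, 12, 34, 29, 33, 15, 16, 8, 21.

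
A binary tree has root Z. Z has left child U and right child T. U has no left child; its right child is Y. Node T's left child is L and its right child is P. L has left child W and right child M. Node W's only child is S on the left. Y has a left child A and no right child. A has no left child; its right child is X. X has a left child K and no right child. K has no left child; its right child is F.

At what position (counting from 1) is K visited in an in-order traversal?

3

In-order visits the left subtree, then the node, then the right subtree.
At Z: go left to U.
  At U: no left child.
  Visit U.
  At U: go right to Y.
    At Y: go left to A.
      At A: no left child.
      Visit A.
      At A: go right to X.
        At X: go left to K.
          At K: no left child.
          Visit K.
          At K: go right to F.
            F is a leaf — visit F.
        Visit X.
        At X: no right child.
    Visit Y.
    At Y: no right child.
Visit Z.
At Z: go right to T.
  At T: go left to L.
    At L: go left to W.
      At W: go left to S.
        S is a leaf — visit S.
      Visit W.
      At W: no right child.
    Visit L.
    At L: go right to M.
      M is a leaf — visit M.
  Visit T.
  At T: go right to P.
    P is a leaf — visit P.
Full in-order sequence: U, A, K, F, X, Y, Z, S, W, L, M, T, P.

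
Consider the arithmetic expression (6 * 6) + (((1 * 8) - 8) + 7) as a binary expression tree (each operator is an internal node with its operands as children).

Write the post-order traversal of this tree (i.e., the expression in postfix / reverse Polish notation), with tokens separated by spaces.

Post-order on an expression tree gives postfix notation: for each operator, emit left operand, right operand, then the operator.

6 6 * 1 8 * 8 - 7 + +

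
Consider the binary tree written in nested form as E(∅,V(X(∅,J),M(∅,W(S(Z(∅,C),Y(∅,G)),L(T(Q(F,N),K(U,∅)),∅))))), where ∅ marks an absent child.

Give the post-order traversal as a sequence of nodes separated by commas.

J, X, C, Z, G, Y, S, F, N, Q, U, K, T, L, W, M, V, E

Post-order visits the left subtree, then the right subtree, then the node.
At E: no left child.
At E: go right to V.
  At V: go left to X.
    At X: no left child.
    At X: go right to J.
      J is a leaf — visit J.
    Visit X.
  At V: go right to M.
    At M: no left child.
    At M: go right to W.
      At W: go left to S.
        At S: go left to Z.
          At Z: no left child.
          At Z: go right to C.
            C is a leaf — visit C.
          Visit Z.
        At S: go right to Y.
          At Y: no left child.
          At Y: go right to G.
            G is a leaf — visit G.
          Visit Y.
        Visit S.
      At W: go right to L.
        At L: go left to T.
          At T: go left to Q.
            At Q: go left to F.
              F is a leaf — visit F.
            At Q: go right to N.
              N is a leaf — visit N.
            Visit Q.
          At T: go right to K.
            At K: go left to U.
              U is a leaf — visit U.
            At K: no right child.
            Visit K.
          Visit T.
        At L: no right child.
        Visit L.
      Visit W.
    Visit M.
  Visit V.
Visit E.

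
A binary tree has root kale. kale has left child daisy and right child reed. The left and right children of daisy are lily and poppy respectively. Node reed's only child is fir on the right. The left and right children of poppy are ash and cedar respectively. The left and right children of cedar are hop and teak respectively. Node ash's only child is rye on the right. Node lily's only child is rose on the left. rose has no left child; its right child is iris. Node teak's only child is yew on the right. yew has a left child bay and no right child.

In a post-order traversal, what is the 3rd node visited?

Post-order visits the left subtree, then the right subtree, then the node.
At kale: go left to daisy.
  At daisy: go left to lily.
    At lily: go left to rose.
      At rose: no left child.
      At rose: go right to iris.
        iris is a leaf — visit iris.
      Visit rose.
    At lily: no right child.
    Visit lily.
  At daisy: go right to poppy.
    At poppy: go left to ash.
      At ash: no left child.
      At ash: go right to rye.
        rye is a leaf — visit rye.
      Visit ash.
    At poppy: go right to cedar.
      At cedar: go left to hop.
        hop is a leaf — visit hop.
      At cedar: go right to teak.
        At teak: no left child.
        At teak: go right to yew.
          At yew: go left to bay.
            bay is a leaf — visit bay.
          At yew: no right child.
          Visit yew.
        Visit teak.
      Visit cedar.
    Visit poppy.
  Visit daisy.
At kale: go right to reed.
  At reed: no left child.
  At reed: go right to fir.
    fir is a leaf — visit fir.
  Visit reed.
Visit kale.
Full post-order sequence: iris, rose, lily, rye, ash, hop, bay, yew, teak, cedar, poppy, daisy, fir, reed, kale.

lily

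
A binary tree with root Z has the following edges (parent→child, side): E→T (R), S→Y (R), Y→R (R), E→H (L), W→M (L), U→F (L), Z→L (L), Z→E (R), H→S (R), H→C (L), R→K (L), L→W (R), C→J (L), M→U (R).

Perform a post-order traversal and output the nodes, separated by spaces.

F U M W L J C K R Y S H T E Z

Post-order visits the left subtree, then the right subtree, then the node.
At Z: go left to L.
  At L: no left child.
  At L: go right to W.
    At W: go left to M.
      At M: no left child.
      At M: go right to U.
        At U: go left to F.
          F is a leaf — visit F.
        At U: no right child.
        Visit U.
      Visit M.
    At W: no right child.
    Visit W.
  Visit L.
At Z: go right to E.
  At E: go left to H.
    At H: go left to C.
      At C: go left to J.
        J is a leaf — visit J.
      At C: no right child.
      Visit C.
    At H: go right to S.
      At S: no left child.
      At S: go right to Y.
        At Y: no left child.
        At Y: go right to R.
          At R: go left to K.
            K is a leaf — visit K.
          At R: no right child.
          Visit R.
        Visit Y.
      Visit S.
    Visit H.
  At E: go right to T.
    T is a leaf — visit T.
  Visit E.
Visit Z.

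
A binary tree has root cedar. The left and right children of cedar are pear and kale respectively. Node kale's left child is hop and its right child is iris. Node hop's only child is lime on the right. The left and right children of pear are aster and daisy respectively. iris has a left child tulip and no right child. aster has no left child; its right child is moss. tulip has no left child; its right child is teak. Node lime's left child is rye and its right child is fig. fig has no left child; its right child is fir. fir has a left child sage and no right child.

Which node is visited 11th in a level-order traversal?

rye

Level-order visits nodes level by level from the root, left to right within each level.
Level 0: cedar
Level 1: pear, kale
Level 2: aster, daisy, hop, iris
Level 3: moss, lime, tulip
Level 4: rye, fig, teak
Level 5: fir
Level 6: sage
Full level-order sequence: cedar, pear, kale, aster, daisy, hop, iris, moss, lime, tulip, rye, fig, teak, fir, sage.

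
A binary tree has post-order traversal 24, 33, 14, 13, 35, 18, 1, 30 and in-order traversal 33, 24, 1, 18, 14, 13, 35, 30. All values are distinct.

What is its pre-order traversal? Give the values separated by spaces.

30 1 33 24 18 35 13 14

The last element of post-order is the root; it splits in-order into left and right subtrees.
Root 30: left subtree has 7 nodes {33, 24, 1, 18, 14, 13, 35}, right has 0 { }.
  Root 1: left subtree has 2 nodes {33, 24}, right has 4 {18, 14, 13, 35}.
    Root 33: left subtree has 0 nodes { }, right has 1 {24}.
    Root 18: left subtree has 0 nodes { }, right has 3 {14, 13, 35}.
      Root 35: left subtree has 2 nodes {14, 13}, right has 0 { }.
        Root 13: left subtree has 1 node {14}, right has 0 { }.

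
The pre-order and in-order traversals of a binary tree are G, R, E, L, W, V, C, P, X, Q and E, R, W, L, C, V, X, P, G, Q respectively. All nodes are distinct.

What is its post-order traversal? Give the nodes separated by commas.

The first element of pre-order is the root; it splits in-order into left and right subtrees.
Root G: left subtree has 8 nodes {E, R, W, L, C, V, X, P}, right has 1 {Q}.
  Root R: left subtree has 1 node {E}, right has 6 {W, L, C, V, X, P}.
    Root L: left subtree has 1 node {W}, right has 4 {C, V, X, P}.
      Root V: left subtree has 1 node {C}, right has 2 {X, P}.
        Root P: left subtree has 1 node {X}, right has 0 { }.

E, W, C, X, P, V, L, R, Q, G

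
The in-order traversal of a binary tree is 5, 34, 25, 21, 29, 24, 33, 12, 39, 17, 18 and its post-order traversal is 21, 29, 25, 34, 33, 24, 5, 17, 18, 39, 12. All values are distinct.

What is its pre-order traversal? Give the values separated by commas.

12, 5, 24, 34, 25, 29, 21, 33, 39, 18, 17

The last element of post-order is the root; it splits in-order into left and right subtrees.
Root 12: left subtree has 7 nodes {5, 34, 25, 21, 29, 24, 33}, right has 3 {39, 17, 18}.
  Root 5: left subtree has 0 nodes { }, right has 6 {34, 25, 21, 29, 24, 33}.
    Root 24: left subtree has 4 nodes {34, 25, 21, 29}, right has 1 {33}.
      Root 34: left subtree has 0 nodes { }, right has 3 {25, 21, 29}.
        Root 25: left subtree has 0 nodes { }, right has 2 {21, 29}.
          Root 29: left subtree has 1 node {21}, right has 0 { }.
  Root 39: left subtree has 0 nodes { }, right has 2 {17, 18}.
    Root 18: left subtree has 1 node {17}, right has 0 { }.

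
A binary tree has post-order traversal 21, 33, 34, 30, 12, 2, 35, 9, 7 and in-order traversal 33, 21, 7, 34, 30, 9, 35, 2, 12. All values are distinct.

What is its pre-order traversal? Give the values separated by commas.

The last element of post-order is the root; it splits in-order into left and right subtrees.
Root 7: left subtree has 2 nodes {33, 21}, right has 6 {34, 30, 9, 35, 2, 12}.
  Root 33: left subtree has 0 nodes { }, right has 1 {21}.
  Root 9: left subtree has 2 nodes {34, 30}, right has 3 {35, 2, 12}.
    Root 30: left subtree has 1 node {34}, right has 0 { }.
    Root 35: left subtree has 0 nodes { }, right has 2 {2, 12}.
      Root 2: left subtree has 0 nodes { }, right has 1 {12}.

7, 33, 21, 9, 30, 34, 35, 2, 12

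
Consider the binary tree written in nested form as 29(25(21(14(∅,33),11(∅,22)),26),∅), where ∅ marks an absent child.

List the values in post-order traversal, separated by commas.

33, 14, 22, 11, 21, 26, 25, 29

Post-order visits the left subtree, then the right subtree, then the node.
At 29: go left to 25.
  At 25: go left to 21.
    At 21: go left to 14.
      At 14: no left child.
      At 14: go right to 33.
        33 is a leaf — visit 33.
      Visit 14.
    At 21: go right to 11.
      At 11: no left child.
      At 11: go right to 22.
        22 is a leaf — visit 22.
      Visit 11.
    Visit 21.
  At 25: go right to 26.
    26 is a leaf — visit 26.
  Visit 25.
At 29: no right child.
Visit 29.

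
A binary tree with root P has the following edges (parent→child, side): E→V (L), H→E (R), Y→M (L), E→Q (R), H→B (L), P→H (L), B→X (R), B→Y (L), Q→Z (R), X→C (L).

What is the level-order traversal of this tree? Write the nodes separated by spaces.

Level-order visits nodes level by level from the root, left to right within each level.
Level 0: P
Level 1: H
Level 2: B, E
Level 3: Y, X, V, Q
Level 4: M, C, Z

P H B E Y X V Q M C Z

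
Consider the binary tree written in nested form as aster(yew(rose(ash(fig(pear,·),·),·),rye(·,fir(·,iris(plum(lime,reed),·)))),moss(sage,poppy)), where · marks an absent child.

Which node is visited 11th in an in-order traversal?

iris

In-order visits the left subtree, then the node, then the right subtree.
At aster: go left to yew.
  At yew: go left to rose.
    At rose: go left to ash.
      At ash: go left to fig.
        At fig: go left to pear.
          pear is a leaf — visit pear.
        Visit fig.
        At fig: no right child.
      Visit ash.
      At ash: no right child.
    Visit rose.
    At rose: no right child.
  Visit yew.
  At yew: go right to rye.
    At rye: no left child.
    Visit rye.
    At rye: go right to fir.
      At fir: no left child.
      Visit fir.
      At fir: go right to iris.
        At iris: go left to plum.
          At plum: go left to lime.
            lime is a leaf — visit lime.
          Visit plum.
          At plum: go right to reed.
            reed is a leaf — visit reed.
        Visit iris.
        At iris: no right child.
Visit aster.
At aster: go right to moss.
  At moss: go left to sage.
    sage is a leaf — visit sage.
  Visit moss.
  At moss: go right to poppy.
    poppy is a leaf — visit poppy.
Full in-order sequence: pear, fig, ash, rose, yew, rye, fir, lime, plum, reed, iris, aster, sage, moss, poppy.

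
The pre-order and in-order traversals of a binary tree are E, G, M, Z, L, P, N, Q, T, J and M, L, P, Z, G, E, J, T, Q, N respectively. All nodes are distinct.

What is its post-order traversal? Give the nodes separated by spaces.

P L Z M G J T Q N E

The first element of pre-order is the root; it splits in-order into left and right subtrees.
Root E: left subtree has 5 nodes {M, L, P, Z, G}, right has 4 {J, T, Q, N}.
  Root G: left subtree has 4 nodes {M, L, P, Z}, right has 0 { }.
    Root M: left subtree has 0 nodes { }, right has 3 {L, P, Z}.
      Root Z: left subtree has 2 nodes {L, P}, right has 0 { }.
        Root L: left subtree has 0 nodes { }, right has 1 {P}.
  Root N: left subtree has 3 nodes {J, T, Q}, right has 0 { }.
    Root Q: left subtree has 2 nodes {J, T}, right has 0 { }.
      Root T: left subtree has 1 node {J}, right has 0 { }.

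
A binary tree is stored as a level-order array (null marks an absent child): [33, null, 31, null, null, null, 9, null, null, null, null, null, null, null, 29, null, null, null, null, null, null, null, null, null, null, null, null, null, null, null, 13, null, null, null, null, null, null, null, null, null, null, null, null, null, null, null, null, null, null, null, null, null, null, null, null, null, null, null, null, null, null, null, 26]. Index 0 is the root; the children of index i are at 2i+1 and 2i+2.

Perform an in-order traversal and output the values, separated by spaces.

33 31 9 29 13 26

In-order visits the left subtree, then the node, then the right subtree.
At 33: no left child.
Visit 33.
At 33: go right to 31.
  At 31: no left child.
  Visit 31.
  At 31: go right to 9.
    At 9: no left child.
    Visit 9.
    At 9: go right to 29.
      At 29: no left child.
      Visit 29.
      At 29: go right to 13.
        At 13: no left child.
        Visit 13.
        At 13: go right to 26.
          26 is a leaf — visit 26.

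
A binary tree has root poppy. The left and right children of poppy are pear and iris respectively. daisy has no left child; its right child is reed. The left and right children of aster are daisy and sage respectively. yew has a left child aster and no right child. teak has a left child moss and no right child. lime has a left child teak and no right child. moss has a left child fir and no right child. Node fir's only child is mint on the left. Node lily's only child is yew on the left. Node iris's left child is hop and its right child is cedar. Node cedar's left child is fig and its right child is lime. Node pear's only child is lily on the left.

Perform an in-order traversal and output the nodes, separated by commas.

In-order visits the left subtree, then the node, then the right subtree.
At poppy: go left to pear.
  At pear: go left to lily.
    At lily: go left to yew.
      At yew: go left to aster.
        At aster: go left to daisy.
          At daisy: no left child.
          Visit daisy.
          At daisy: go right to reed.
            reed is a leaf — visit reed.
        Visit aster.
        At aster: go right to sage.
          sage is a leaf — visit sage.
      Visit yew.
      At yew: no right child.
    Visit lily.
    At lily: no right child.
  Visit pear.
  At pear: no right child.
Visit poppy.
At poppy: go right to iris.
  At iris: go left to hop.
    hop is a leaf — visit hop.
  Visit iris.
  At iris: go right to cedar.
    At cedar: go left to fig.
      fig is a leaf — visit fig.
    Visit cedar.
    At cedar: go right to lime.
      At lime: go left to teak.
        At teak: go left to moss.
          At moss: go left to fir.
            At fir: go left to mint.
              mint is a leaf — visit mint.
            Visit fir.
            At fir: no right child.
          Visit moss.
          At moss: no right child.
        Visit teak.
        At teak: no right child.
      Visit lime.
      At lime: no right child.

daisy, reed, aster, sage, yew, lily, pear, poppy, hop, iris, fig, cedar, mint, fir, moss, teak, lime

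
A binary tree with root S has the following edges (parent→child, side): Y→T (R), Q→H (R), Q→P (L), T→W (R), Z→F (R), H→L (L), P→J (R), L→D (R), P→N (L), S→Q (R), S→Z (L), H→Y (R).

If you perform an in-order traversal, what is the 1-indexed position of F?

2

In-order visits the left subtree, then the node, then the right subtree.
At S: go left to Z.
  At Z: no left child.
  Visit Z.
  At Z: go right to F.
    F is a leaf — visit F.
Visit S.
At S: go right to Q.
  At Q: go left to P.
    At P: go left to N.
      N is a leaf — visit N.
    Visit P.
    At P: go right to J.
      J is a leaf — visit J.
  Visit Q.
  At Q: go right to H.
    At H: go left to L.
      At L: no left child.
      Visit L.
      At L: go right to D.
        D is a leaf — visit D.
    Visit H.
    At H: go right to Y.
      At Y: no left child.
      Visit Y.
      At Y: go right to T.
        At T: no left child.
        Visit T.
        At T: go right to W.
          W is a leaf — visit W.
Full in-order sequence: Z, F, S, N, P, J, Q, L, D, H, Y, T, W.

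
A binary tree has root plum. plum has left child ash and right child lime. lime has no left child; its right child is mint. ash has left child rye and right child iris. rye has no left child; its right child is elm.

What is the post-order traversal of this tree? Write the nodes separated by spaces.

Post-order visits the left subtree, then the right subtree, then the node.
At plum: go left to ash.
  At ash: go left to rye.
    At rye: no left child.
    At rye: go right to elm.
      elm is a leaf — visit elm.
    Visit rye.
  At ash: go right to iris.
    iris is a leaf — visit iris.
  Visit ash.
At plum: go right to lime.
  At lime: no left child.
  At lime: go right to mint.
    mint is a leaf — visit mint.
  Visit lime.
Visit plum.

elm rye iris ash mint lime plum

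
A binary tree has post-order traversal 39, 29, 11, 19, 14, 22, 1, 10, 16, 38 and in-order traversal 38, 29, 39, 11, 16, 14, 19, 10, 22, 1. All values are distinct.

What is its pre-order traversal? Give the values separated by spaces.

The last element of post-order is the root; it splits in-order into left and right subtrees.
Root 38: left subtree has 0 nodes { }, right has 9 {29, 39, 11, 16, 14, 19, 10, 22, 1}.
  Root 16: left subtree has 3 nodes {29, 39, 11}, right has 5 {14, 19, 10, 22, 1}.
    Root 11: left subtree has 2 nodes {29, 39}, right has 0 { }.
      Root 29: left subtree has 0 nodes { }, right has 1 {39}.
    Root 10: left subtree has 2 nodes {14, 19}, right has 2 {22, 1}.
      Root 14: left subtree has 0 nodes { }, right has 1 {19}.
      Root 1: left subtree has 1 node {22}, right has 0 { }.

38 16 11 29 39 10 14 19 1 22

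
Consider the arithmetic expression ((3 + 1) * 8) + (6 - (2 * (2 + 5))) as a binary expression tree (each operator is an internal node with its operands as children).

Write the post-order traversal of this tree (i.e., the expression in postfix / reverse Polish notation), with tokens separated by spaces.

Post-order on an expression tree gives postfix notation: for each operator, emit left operand, right operand, then the operator.

3 1 + 8 * 6 2 2 5 + * - +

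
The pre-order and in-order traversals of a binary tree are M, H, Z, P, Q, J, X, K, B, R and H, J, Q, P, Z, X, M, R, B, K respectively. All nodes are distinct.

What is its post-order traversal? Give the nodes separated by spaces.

The first element of pre-order is the root; it splits in-order into left and right subtrees.
Root M: left subtree has 6 nodes {H, J, Q, P, Z, X}, right has 3 {R, B, K}.
  Root H: left subtree has 0 nodes { }, right has 5 {J, Q, P, Z, X}.
    Root Z: left subtree has 3 nodes {J, Q, P}, right has 1 {X}.
      Root P: left subtree has 2 nodes {J, Q}, right has 0 { }.
        Root Q: left subtree has 1 node {J}, right has 0 { }.
  Root K: left subtree has 2 nodes {R, B}, right has 0 { }.
    Root B: left subtree has 1 node {R}, right has 0 { }.

J Q P X Z H R B K M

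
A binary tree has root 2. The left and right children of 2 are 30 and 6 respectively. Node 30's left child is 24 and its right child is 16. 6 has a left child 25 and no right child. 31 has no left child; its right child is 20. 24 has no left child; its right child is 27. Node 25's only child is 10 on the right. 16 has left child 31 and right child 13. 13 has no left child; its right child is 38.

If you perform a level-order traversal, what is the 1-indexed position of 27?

Level-order visits nodes level by level from the root, left to right within each level.
Level 0: 2
Level 1: 30, 6
Level 2: 24, 16, 25
Level 3: 27, 31, 13, 10
Level 4: 20, 38
Full level-order sequence: 2, 30, 6, 24, 16, 25, 27, 31, 13, 10, 20, 38.

7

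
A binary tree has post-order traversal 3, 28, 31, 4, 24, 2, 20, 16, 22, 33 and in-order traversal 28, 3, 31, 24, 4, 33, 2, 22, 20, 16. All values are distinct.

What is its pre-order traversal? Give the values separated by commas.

33, 24, 31, 28, 3, 4, 22, 2, 16, 20

The last element of post-order is the root; it splits in-order into left and right subtrees.
Root 33: left subtree has 5 nodes {28, 3, 31, 24, 4}, right has 4 {2, 22, 20, 16}.
  Root 24: left subtree has 3 nodes {28, 3, 31}, right has 1 {4}.
    Root 31: left subtree has 2 nodes {28, 3}, right has 0 { }.
      Root 28: left subtree has 0 nodes { }, right has 1 {3}.
  Root 22: left subtree has 1 node {2}, right has 2 {20, 16}.
    Root 16: left subtree has 1 node {20}, right has 0 { }.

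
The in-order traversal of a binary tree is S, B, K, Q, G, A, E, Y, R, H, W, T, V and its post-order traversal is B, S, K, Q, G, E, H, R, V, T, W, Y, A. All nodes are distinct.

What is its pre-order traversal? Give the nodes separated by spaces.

A G Q K S B Y E W R H T V

The last element of post-order is the root; it splits in-order into left and right subtrees.
Root A: left subtree has 5 nodes {S, B, K, Q, G}, right has 7 {E, Y, R, H, W, T, V}.
  Root G: left subtree has 4 nodes {S, B, K, Q}, right has 0 { }.
    Root Q: left subtree has 3 nodes {S, B, K}, right has 0 { }.
      Root K: left subtree has 2 nodes {S, B}, right has 0 { }.
        Root S: left subtree has 0 nodes { }, right has 1 {B}.
  Root Y: left subtree has 1 node {E}, right has 5 {R, H, W, T, V}.
    Root W: left subtree has 2 nodes {R, H}, right has 2 {T, V}.
      Root R: left subtree has 0 nodes { }, right has 1 {H}.
      Root T: left subtree has 0 nodes { }, right has 1 {V}.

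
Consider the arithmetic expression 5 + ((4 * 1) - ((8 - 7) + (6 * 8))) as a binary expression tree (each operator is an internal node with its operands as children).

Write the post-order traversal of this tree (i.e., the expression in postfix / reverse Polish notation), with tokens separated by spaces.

Post-order on an expression tree gives postfix notation: for each operator, emit left operand, right operand, then the operator.

5 4 1 * 8 7 - 6 8 * + - +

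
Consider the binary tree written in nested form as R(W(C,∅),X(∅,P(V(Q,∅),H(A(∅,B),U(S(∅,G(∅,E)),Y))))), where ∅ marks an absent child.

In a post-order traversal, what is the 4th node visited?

V

Post-order visits the left subtree, then the right subtree, then the node.
At R: go left to W.
  At W: go left to C.
    C is a leaf — visit C.
  At W: no right child.
  Visit W.
At R: go right to X.
  At X: no left child.
  At X: go right to P.
    At P: go left to V.
      At V: go left to Q.
        Q is a leaf — visit Q.
      At V: no right child.
      Visit V.
    At P: go right to H.
      At H: go left to A.
        At A: no left child.
        At A: go right to B.
          B is a leaf — visit B.
        Visit A.
      At H: go right to U.
        At U: go left to S.
          At S: no left child.
          At S: go right to G.
            At G: no left child.
            At G: go right to E.
              E is a leaf — visit E.
            Visit G.
          Visit S.
        At U: go right to Y.
          Y is a leaf — visit Y.
        Visit U.
      Visit H.
    Visit P.
  Visit X.
Visit R.
Full post-order sequence: C, W, Q, V, B, A, E, G, S, Y, U, H, P, X, R.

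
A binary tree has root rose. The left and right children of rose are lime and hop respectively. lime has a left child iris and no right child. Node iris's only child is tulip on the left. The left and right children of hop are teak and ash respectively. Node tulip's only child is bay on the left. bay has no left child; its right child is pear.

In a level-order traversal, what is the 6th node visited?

ash

Level-order visits nodes level by level from the root, left to right within each level.
Level 0: rose
Level 1: lime, hop
Level 2: iris, teak, ash
Level 3: tulip
Level 4: bay
Level 5: pear
Full level-order sequence: rose, lime, hop, iris, teak, ash, tulip, bay, pear.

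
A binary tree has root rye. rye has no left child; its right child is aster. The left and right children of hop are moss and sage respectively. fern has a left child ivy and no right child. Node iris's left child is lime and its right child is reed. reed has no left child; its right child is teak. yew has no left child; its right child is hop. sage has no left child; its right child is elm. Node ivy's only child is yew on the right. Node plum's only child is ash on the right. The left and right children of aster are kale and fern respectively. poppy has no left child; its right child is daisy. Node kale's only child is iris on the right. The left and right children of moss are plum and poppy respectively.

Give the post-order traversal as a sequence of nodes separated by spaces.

lime teak reed iris kale ash plum daisy poppy moss elm sage hop yew ivy fern aster rye

Post-order visits the left subtree, then the right subtree, then the node.
At rye: no left child.
At rye: go right to aster.
  At aster: go left to kale.
    At kale: no left child.
    At kale: go right to iris.
      At iris: go left to lime.
        lime is a leaf — visit lime.
      At iris: go right to reed.
        At reed: no left child.
        At reed: go right to teak.
          teak is a leaf — visit teak.
        Visit reed.
      Visit iris.
    Visit kale.
  At aster: go right to fern.
    At fern: go left to ivy.
      At ivy: no left child.
      At ivy: go right to yew.
        At yew: no left child.
        At yew: go right to hop.
          At hop: go left to moss.
            At moss: go left to plum.
              At plum: no left child.
              At plum: go right to ash.
                ash is a leaf — visit ash.
              Visit plum.
            At moss: go right to poppy.
              At poppy: no left child.
              At poppy: go right to daisy.
                daisy is a leaf — visit daisy.
              Visit poppy.
            Visit moss.
          At hop: go right to sage.
            At sage: no left child.
            At sage: go right to elm.
              elm is a leaf — visit elm.
            Visit sage.
          Visit hop.
        Visit yew.
      Visit ivy.
    At fern: no right child.
    Visit fern.
  Visit aster.
Visit rye.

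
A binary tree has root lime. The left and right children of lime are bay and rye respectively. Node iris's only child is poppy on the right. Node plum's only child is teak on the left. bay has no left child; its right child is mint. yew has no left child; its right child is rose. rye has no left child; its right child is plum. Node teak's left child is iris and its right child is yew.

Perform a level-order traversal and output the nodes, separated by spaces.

Level-order visits nodes level by level from the root, left to right within each level.
Level 0: lime
Level 1: bay, rye
Level 2: mint, plum
Level 3: teak
Level 4: iris, yew
Level 5: poppy, rose

lime bay rye mint plum teak iris yew poppy rose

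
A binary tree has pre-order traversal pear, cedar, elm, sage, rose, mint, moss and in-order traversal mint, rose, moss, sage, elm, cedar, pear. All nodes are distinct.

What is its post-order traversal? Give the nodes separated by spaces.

mint moss rose sage elm cedar pear

The first element of pre-order is the root; it splits in-order into left and right subtrees.
Root pear: left subtree has 6 nodes {mint, rose, moss, sage, elm, cedar}, right has 0 { }.
  Root cedar: left subtree has 5 nodes {mint, rose, moss, sage, elm}, right has 0 { }.
    Root elm: left subtree has 4 nodes {mint, rose, moss, sage}, right has 0 { }.
      Root sage: left subtree has 3 nodes {mint, rose, moss}, right has 0 { }.
        Root rose: left subtree has 1 node {mint}, right has 1 {moss}.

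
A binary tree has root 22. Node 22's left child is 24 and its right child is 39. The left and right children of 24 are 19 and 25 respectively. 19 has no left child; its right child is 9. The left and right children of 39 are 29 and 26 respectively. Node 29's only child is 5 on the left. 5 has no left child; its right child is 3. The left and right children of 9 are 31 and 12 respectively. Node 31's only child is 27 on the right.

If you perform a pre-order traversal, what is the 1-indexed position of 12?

Pre-order visits the node, then its left subtree, then its right subtree.
Visit 22.
At 22: go left to 24.
  Visit 24.
  At 24: go left to 19.
    Visit 19.
    At 19: no left child.
    At 19: go right to 9.
      Visit 9.
      At 9: go left to 31.
        Visit 31.
        At 31: no left child.
        At 31: go right to 27.
          27 is a leaf — visit 27.
      At 9: go right to 12.
        12 is a leaf — visit 12.
  At 24: go right to 25.
    25 is a leaf — visit 25.
At 22: go right to 39.
  Visit 39.
  At 39: go left to 29.
    Visit 29.
    At 29: go left to 5.
      Visit 5.
      At 5: no left child.
      At 5: go right to 3.
        3 is a leaf — visit 3.
    At 29: no right child.
  At 39: go right to 26.
    26 is a leaf — visit 26.
Full pre-order sequence: 22, 24, 19, 9, 31, 27, 12, 25, 39, 29, 5, 3, 26.

7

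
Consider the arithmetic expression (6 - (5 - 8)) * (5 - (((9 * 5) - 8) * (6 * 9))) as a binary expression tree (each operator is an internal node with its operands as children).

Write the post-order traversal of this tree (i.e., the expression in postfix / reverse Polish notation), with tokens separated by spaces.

6 5 8 - - 5 9 5 * 8 - 6 9 * * - *

Post-order on an expression tree gives postfix notation: for each operator, emit left operand, right operand, then the operator.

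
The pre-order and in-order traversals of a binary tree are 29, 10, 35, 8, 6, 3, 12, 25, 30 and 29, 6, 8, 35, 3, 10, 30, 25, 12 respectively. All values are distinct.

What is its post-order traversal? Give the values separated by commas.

The first element of pre-order is the root; it splits in-order into left and right subtrees.
Root 29: left subtree has 0 nodes { }, right has 8 {6, 8, 35, 3, 10, 30, 25, 12}.
  Root 10: left subtree has 4 nodes {6, 8, 35, 3}, right has 3 {30, 25, 12}.
    Root 35: left subtree has 2 nodes {6, 8}, right has 1 {3}.
      Root 8: left subtree has 1 node {6}, right has 0 { }.
    Root 12: left subtree has 2 nodes {30, 25}, right has 0 { }.
      Root 25: left subtree has 1 node {30}, right has 0 { }.

6, 8, 3, 35, 30, 25, 12, 10, 29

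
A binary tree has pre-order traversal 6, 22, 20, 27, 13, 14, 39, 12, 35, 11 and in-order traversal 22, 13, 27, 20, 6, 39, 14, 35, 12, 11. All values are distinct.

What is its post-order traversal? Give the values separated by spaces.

13 27 20 22 39 35 11 12 14 6

The first element of pre-order is the root; it splits in-order into left and right subtrees.
Root 6: left subtree has 4 nodes {22, 13, 27, 20}, right has 5 {39, 14, 35, 12, 11}.
  Root 22: left subtree has 0 nodes { }, right has 3 {13, 27, 20}.
    Root 20: left subtree has 2 nodes {13, 27}, right has 0 { }.
      Root 27: left subtree has 1 node {13}, right has 0 { }.
  Root 14: left subtree has 1 node {39}, right has 3 {35, 12, 11}.
    Root 12: left subtree has 1 node {35}, right has 1 {11}.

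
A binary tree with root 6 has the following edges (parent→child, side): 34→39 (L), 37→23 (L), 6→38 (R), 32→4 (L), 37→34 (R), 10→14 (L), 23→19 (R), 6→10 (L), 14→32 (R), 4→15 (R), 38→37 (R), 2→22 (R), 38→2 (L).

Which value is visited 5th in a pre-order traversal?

Pre-order visits the node, then its left subtree, then its right subtree.
Visit 6.
At 6: go left to 10.
  Visit 10.
  At 10: go left to 14.
    Visit 14.
    At 14: no left child.
    At 14: go right to 32.
      Visit 32.
      At 32: go left to 4.
        Visit 4.
        At 4: no left child.
        At 4: go right to 15.
          15 is a leaf — visit 15.
      At 32: no right child.
  At 10: no right child.
At 6: go right to 38.
  Visit 38.
  At 38: go left to 2.
    Visit 2.
    At 2: no left child.
    At 2: go right to 22.
      22 is a leaf — visit 22.
  At 38: go right to 37.
    Visit 37.
    At 37: go left to 23.
      Visit 23.
      At 23: no left child.
      At 23: go right to 19.
        19 is a leaf — visit 19.
    At 37: go right to 34.
      Visit 34.
      At 34: go left to 39.
        39 is a leaf — visit 39.
      At 34: no right child.
Full pre-order sequence: 6, 10, 14, 32, 4, 15, 38, 2, 22, 37, 23, 19, 34, 39.

4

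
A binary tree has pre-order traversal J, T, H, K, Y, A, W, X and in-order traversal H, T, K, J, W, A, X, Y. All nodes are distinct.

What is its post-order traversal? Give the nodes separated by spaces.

The first element of pre-order is the root; it splits in-order into left and right subtrees.
Root J: left subtree has 3 nodes {H, T, K}, right has 4 {W, A, X, Y}.
  Root T: left subtree has 1 node {H}, right has 1 {K}.
  Root Y: left subtree has 3 nodes {W, A, X}, right has 0 { }.
    Root A: left subtree has 1 node {W}, right has 1 {X}.

H K T W X A Y J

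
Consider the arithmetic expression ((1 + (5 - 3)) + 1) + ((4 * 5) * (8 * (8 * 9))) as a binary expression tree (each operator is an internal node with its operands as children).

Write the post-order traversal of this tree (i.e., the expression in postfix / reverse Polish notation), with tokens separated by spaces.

1 5 3 - + 1 + 4 5 * 8 8 9 * * * +

Post-order on an expression tree gives postfix notation: for each operator, emit left operand, right operand, then the operator.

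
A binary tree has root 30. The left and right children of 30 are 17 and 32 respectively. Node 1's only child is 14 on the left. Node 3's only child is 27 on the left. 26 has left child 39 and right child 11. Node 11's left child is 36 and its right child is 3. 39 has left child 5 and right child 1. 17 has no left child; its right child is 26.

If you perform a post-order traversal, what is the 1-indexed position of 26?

9

Post-order visits the left subtree, then the right subtree, then the node.
At 30: go left to 17.
  At 17: no left child.
  At 17: go right to 26.
    At 26: go left to 39.
      At 39: go left to 5.
        5 is a leaf — visit 5.
      At 39: go right to 1.
        At 1: go left to 14.
          14 is a leaf — visit 14.
        At 1: no right child.
        Visit 1.
      Visit 39.
    At 26: go right to 11.
      At 11: go left to 36.
        36 is a leaf — visit 36.
      At 11: go right to 3.
        At 3: go left to 27.
          27 is a leaf — visit 27.
        At 3: no right child.
        Visit 3.
      Visit 11.
    Visit 26.
  Visit 17.
At 30: go right to 32.
  32 is a leaf — visit 32.
Visit 30.
Full post-order sequence: 5, 14, 1, 39, 36, 27, 3, 11, 26, 17, 32, 30.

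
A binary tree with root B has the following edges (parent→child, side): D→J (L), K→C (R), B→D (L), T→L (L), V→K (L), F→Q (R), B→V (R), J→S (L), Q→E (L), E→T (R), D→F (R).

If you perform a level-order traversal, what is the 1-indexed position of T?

11

Level-order visits nodes level by level from the root, left to right within each level.
Level 0: B
Level 1: D, V
Level 2: J, F, K
Level 3: S, Q, C
Level 4: E
Level 5: T
Level 6: L
Full level-order sequence: B, D, V, J, F, K, S, Q, C, E, T, L.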